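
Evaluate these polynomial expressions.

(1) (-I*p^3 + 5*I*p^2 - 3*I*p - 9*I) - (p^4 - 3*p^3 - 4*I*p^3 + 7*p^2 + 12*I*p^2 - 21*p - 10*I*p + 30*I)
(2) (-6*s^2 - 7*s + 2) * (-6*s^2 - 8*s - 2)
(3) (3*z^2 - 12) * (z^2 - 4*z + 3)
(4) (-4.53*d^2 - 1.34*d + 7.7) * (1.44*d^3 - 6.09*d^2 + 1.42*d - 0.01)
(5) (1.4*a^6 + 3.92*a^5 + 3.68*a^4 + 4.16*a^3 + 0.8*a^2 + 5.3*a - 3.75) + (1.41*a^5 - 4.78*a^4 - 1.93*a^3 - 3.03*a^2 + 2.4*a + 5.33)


(1) = -p^4 + 3*p^3 + 3*I*p^3 - 7*p^2 - 7*I*p^2 + 21*p + 7*I*p - 39*I
(2) = 36*s^4 + 90*s^3 + 56*s^2 - 2*s - 4
(3) = 3*z^4 - 12*z^3 - 3*z^2 + 48*z - 36
(4) = -6.5232*d^5 + 25.6581*d^4 + 12.816*d^3 - 48.7505*d^2 + 10.9474*d - 0.077
(5) = 1.4*a^6 + 5.33*a^5 - 1.1*a^4 + 2.23*a^3 - 2.23*a^2 + 7.7*a + 1.58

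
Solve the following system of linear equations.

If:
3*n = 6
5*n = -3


Then:
No Solution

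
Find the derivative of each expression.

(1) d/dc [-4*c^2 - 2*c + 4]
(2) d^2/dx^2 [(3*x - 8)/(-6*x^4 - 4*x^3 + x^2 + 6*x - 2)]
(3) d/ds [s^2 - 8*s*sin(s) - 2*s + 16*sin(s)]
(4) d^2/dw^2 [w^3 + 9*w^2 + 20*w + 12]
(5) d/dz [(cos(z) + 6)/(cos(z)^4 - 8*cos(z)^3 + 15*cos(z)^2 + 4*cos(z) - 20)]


(1) = -8*c - 2
(2) = 2*(-4*(3*x - 8)*(12*x^3 + 6*x^2 - x - 3)^2 + (72*x^3 + 36*x^2 - 6*x + (3*x - 8)*(36*x^2 + 12*x - 1) - 18)*(6*x^4 + 4*x^3 - x^2 - 6*x + 2))/(6*x^4 + 4*x^3 - x^2 - 6*x + 2)^3
(3) = -8*s*cos(s) + 2*s - 8*sin(s) + 16*cos(s) - 2
(4) = 6*w + 18
(5) = (3*cos(z)^3 + 14*cos(z)^2 - 101*cos(z) - 22)*sin(z)/((cos(z) - 5)^2*(cos(z) - 2)^3*(cos(z) + 1)^2)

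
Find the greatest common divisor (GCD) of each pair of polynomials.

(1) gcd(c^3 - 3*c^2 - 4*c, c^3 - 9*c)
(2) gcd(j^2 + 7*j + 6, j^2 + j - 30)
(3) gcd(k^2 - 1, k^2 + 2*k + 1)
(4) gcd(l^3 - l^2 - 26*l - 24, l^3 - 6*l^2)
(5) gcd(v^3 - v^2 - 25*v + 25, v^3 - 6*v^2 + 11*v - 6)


(1) = gcd(c*(c - 4)*(c + 1), c*(c - 3)*(c + 3)) = c
(2) = j + 6
(3) = k + 1
(4) = gcd((l - 6)*(l + 1)*(l + 4), l^2*(l - 6)) = l - 6
(5) = gcd((v - 5)*(v - 1)*(v + 5), (v - 3)*(v - 2)*(v - 1)) = v - 1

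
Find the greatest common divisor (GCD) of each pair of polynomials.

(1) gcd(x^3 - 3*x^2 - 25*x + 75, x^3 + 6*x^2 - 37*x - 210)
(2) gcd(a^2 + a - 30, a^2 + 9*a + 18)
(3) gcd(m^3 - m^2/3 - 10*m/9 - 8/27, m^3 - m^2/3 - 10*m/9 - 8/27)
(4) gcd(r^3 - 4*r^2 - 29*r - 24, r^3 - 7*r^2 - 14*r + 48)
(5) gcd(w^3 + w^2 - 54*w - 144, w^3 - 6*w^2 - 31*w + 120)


(1) = gcd((x - 5)*(x - 3)*(x + 5), (x - 6)*(x + 5)*(x + 7)) = x + 5
(2) = a + 6
(3) = gcd((m - 4/3)*(m + 1/3)*(m + 2/3), (m - 4/3)*(m + 1/3)*(m + 2/3)) = m^3 - m^2/3 - 10*m/9 - 8/27
(4) = r^2 - 5*r - 24
(5) = w - 8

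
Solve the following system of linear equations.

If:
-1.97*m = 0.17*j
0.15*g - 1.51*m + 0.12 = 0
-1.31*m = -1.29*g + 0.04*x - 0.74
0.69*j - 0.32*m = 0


Then:
g = -0.80
j = 0.00
m = 0.00
x = -7.30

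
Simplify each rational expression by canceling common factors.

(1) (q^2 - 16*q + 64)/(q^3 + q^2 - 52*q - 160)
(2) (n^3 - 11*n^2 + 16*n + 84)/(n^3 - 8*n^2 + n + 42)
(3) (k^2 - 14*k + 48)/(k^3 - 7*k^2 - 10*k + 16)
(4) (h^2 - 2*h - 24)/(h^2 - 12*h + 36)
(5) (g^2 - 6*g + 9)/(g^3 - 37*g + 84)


(1) = (q - 8)/(q^2 + 9*q + 20)
(2) = (n - 6)/(n - 3)
(3) = (k - 6)/(k^2 + k - 2)
(4) = (h + 4)/(h - 6)
(5) = (g - 3)/(g^2 + 3*g - 28)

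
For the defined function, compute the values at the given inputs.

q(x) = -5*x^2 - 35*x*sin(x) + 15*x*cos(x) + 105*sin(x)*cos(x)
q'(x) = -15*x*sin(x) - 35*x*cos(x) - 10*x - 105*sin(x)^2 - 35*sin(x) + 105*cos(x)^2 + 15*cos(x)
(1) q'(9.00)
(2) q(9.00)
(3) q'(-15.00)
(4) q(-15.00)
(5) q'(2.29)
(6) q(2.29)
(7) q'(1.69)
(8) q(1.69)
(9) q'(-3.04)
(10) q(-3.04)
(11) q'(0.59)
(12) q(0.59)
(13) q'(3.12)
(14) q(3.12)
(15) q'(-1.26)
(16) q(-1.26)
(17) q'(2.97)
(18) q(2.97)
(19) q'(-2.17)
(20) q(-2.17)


(1) = 182.61
(2) = -697.25
(3) = -367.59
(4) = -1243.60
(5) = -46.01
(6) = -161.19
(7) = -173.60
(8) = -88.42
(9) = 11.39
(10) = -1.04
(11) = 5.01
(12) = 42.67
(13) = 166.11
(14) = -100.09
(15) = -39.36
(16) = -86.28
(17) = 143.24
(18) = -123.42
(19) = -65.77
(20) = -19.00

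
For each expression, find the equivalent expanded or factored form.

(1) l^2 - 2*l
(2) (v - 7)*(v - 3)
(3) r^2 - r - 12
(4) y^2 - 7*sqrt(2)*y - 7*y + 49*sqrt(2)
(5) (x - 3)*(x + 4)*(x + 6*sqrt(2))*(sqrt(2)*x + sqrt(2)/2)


(1) = l*(l - 2)
(2) = v^2 - 10*v + 21
(3) = (r - 4)*(r + 3)
(4) = (y - 7)*(y - 7*sqrt(2))
(5) = sqrt(2)*x^4 + 3*sqrt(2)*x^3/2 + 12*x^3 - 23*sqrt(2)*x^2/2 + 18*x^2 - 138*x - 6*sqrt(2)*x - 72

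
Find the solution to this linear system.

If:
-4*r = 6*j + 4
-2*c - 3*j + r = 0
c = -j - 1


Then:
c = -7/5
j = 2/5
r = -8/5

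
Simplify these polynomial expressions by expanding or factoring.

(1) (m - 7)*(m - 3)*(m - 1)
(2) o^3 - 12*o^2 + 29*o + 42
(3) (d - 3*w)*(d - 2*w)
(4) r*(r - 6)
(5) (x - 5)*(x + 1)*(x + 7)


(1) = m^3 - 11*m^2 + 31*m - 21
(2) = (o - 7)*(o - 6)*(o + 1)
(3) = d^2 - 5*d*w + 6*w^2
(4) = r^2 - 6*r
(5) = x^3 + 3*x^2 - 33*x - 35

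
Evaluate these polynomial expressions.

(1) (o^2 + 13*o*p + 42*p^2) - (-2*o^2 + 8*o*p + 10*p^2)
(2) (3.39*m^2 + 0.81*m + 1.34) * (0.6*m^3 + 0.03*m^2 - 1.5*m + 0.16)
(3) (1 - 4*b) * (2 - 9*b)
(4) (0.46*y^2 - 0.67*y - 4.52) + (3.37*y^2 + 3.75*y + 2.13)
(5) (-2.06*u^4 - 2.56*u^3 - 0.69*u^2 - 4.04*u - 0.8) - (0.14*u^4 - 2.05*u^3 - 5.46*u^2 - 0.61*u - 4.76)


(1) = 3*o^2 + 5*o*p + 32*p^2
(2) = 2.034*m^5 + 0.5877*m^4 - 4.2567*m^3 - 0.6324*m^2 - 1.8804*m + 0.2144
(3) = 36*b^2 - 17*b + 2
(4) = 3.83*y^2 + 3.08*y - 2.39
(5) = -2.2*u^4 - 0.51*u^3 + 4.77*u^2 - 3.43*u + 3.96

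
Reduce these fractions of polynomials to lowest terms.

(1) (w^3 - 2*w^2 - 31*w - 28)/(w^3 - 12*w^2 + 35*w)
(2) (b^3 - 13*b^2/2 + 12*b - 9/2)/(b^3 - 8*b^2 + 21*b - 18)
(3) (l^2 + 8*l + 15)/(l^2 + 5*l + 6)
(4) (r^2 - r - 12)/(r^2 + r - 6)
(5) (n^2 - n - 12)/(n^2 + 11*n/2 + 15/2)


(1) = (w^2 + 5*w + 4)/(w^2 - 5*w)
(2) = (2*b - 1)/(2*b - 4)
(3) = (l + 5)/(l + 2)
(4) = (r - 4)/(r - 2)
(5) = (2*n - 8)/(2*n + 5)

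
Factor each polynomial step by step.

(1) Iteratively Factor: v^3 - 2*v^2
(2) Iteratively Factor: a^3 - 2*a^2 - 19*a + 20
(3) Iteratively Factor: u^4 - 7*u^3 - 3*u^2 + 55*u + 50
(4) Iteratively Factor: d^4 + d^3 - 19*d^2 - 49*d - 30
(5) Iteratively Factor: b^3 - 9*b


(1) = (v)*(v^2 - 2*v) = v^2*(v - 2)
(2) = (a + 4)*(a^2 - 6*a + 5) = (a - 5)*(a + 4)*(a - 1)
(3) = (u + 1)*(u^3 - 8*u^2 + 5*u + 50) = (u - 5)*(u + 1)*(u^2 - 3*u - 10) = (u - 5)*(u + 1)*(u + 2)*(u - 5)
(4) = (d + 1)*(d^3 - 19*d - 30) = (d + 1)*(d + 2)*(d^2 - 2*d - 15) = (d - 5)*(d + 1)*(d + 2)*(d + 3)
(5) = (b)*(b^2 - 9) = b*(b + 3)*(b - 3)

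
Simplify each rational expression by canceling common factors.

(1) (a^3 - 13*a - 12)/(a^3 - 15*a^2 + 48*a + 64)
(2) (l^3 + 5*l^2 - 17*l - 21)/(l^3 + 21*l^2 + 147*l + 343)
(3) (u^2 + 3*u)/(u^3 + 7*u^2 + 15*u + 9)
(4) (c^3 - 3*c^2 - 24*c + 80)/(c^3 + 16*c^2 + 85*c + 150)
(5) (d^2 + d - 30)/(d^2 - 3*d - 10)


(1) = (a^2 - a - 12)/(a^2 - 16*a + 64)
(2) = (l^2 - 2*l - 3)/(l^2 + 14*l + 49)
(3) = u/(u^2 + 4*u + 3)
(4) = (c^2 - 8*c + 16)/(c^2 + 11*c + 30)
(5) = (d + 6)/(d + 2)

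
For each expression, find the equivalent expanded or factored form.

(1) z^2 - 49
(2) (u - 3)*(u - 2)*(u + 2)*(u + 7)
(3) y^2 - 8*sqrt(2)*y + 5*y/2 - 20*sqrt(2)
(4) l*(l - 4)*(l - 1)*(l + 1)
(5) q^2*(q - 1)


(1) = (z - 7)*(z + 7)
(2) = u^4 + 4*u^3 - 25*u^2 - 16*u + 84
(3) = (y + 5/2)*(y - 8*sqrt(2))
(4) = l^4 - 4*l^3 - l^2 + 4*l
(5) = q^3 - q^2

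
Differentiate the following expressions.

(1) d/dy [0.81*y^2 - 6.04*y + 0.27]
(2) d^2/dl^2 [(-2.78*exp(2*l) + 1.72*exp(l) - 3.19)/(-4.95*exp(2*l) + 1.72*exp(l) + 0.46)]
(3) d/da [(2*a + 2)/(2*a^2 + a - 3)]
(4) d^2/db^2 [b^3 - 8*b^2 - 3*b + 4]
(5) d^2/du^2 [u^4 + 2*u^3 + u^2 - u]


(1) = 1.62*y - 6.04
(2) = (-18.47538*exp(4*l) + 331.552412*exp(3*l) - 98.379012*exp(2*l) + 42.205672*exp(l) - 2.88788)*exp(l)/(121.287375*exp(6*l) - 126.4329*exp(5*l) + 10.11879*exp(4*l) + 18.410192*exp(3*l) - 0.940332*exp(2*l) - 1.091856*exp(l) - 0.097336)
(3) = 2*(2*a^2 + a - (a + 1)*(4*a + 1) - 3)/(2*a^2 + a - 3)^2
(4) = 6*b - 16
(5) = 12*u^2 + 12*u + 2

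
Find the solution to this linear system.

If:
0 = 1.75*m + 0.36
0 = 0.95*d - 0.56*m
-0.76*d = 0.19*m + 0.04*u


Then:
d = -0.12
m = -0.21
u = 3.28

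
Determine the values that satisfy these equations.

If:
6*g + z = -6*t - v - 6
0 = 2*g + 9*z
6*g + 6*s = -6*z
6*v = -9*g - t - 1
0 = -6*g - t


Then:
g = 15/79
s = -35/237
t = -90/79
v = -62/237
z = -10/237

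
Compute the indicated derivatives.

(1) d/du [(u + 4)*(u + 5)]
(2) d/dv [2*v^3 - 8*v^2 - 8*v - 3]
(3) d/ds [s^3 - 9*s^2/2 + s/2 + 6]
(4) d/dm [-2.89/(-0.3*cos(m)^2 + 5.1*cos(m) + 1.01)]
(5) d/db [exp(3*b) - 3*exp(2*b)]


(1) = 2*u + 9
(2) = 6*v^2 - 16*v - 8
(3) = 3*s^2 - 9*s + 1/2
(4) = (1.734*cos(m) - 14.739)*sin(m)/(-0.3*cos(m)^2 + 5.1*cos(m) + 1.01)^2
(5) = 3*(exp(b) - 2)*exp(2*b)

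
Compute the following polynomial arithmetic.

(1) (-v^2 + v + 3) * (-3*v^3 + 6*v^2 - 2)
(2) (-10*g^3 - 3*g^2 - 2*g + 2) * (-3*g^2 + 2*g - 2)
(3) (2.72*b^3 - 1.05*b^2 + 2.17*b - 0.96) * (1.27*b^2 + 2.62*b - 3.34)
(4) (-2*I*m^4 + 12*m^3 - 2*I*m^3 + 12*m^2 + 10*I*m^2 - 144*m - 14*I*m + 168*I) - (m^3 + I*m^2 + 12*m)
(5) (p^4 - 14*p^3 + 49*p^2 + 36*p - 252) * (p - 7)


(1) = 3*v^5 - 9*v^4 - 3*v^3 + 20*v^2 - 2*v - 6
(2) = 30*g^5 - 11*g^4 + 20*g^3 - 4*g^2 + 8*g - 4
(3) = 3.4544*b^5 + 5.7929*b^4 - 9.0799*b^3 + 7.9732*b^2 - 9.763*b + 3.2064
(4) = -2*I*m^4 + 11*m^3 - 2*I*m^3 + 12*m^2 + 9*I*m^2 - 156*m - 14*I*m + 168*I
(5) = p^5 - 21*p^4 + 147*p^3 - 307*p^2 - 504*p + 1764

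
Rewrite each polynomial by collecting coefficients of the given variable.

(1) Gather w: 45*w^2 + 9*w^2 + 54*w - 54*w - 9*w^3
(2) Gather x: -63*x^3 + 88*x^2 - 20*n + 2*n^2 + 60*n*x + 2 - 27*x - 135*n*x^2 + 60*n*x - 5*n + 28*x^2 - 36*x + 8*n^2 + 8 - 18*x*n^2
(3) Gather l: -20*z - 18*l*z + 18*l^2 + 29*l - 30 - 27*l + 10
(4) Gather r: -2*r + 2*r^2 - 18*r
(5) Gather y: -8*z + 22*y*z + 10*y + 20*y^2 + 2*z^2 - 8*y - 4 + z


(1) = -9*w^3 + 54*w^2
(2) = 10*n^2 - 25*n - 63*x^3 + x^2*(116 - 135*n) + x*(-18*n^2 + 120*n - 63) + 10
(3) = 18*l^2 + l*(2 - 18*z) - 20*z - 20
(4) = 2*r^2 - 20*r
(5) = 20*y^2 + y*(22*z + 2) + 2*z^2 - 7*z - 4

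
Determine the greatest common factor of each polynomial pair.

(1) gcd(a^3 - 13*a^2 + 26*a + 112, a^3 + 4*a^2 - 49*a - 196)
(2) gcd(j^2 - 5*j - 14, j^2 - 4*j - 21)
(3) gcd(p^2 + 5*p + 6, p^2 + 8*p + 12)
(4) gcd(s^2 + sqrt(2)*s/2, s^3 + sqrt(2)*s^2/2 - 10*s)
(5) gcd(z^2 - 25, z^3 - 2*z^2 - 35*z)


(1) = a - 7
(2) = gcd((j - 7)*(j + 2), (j - 7)*(j + 3)) = j - 7
(3) = gcd((p + 2)*(p + 3), (p + 2)*(p + 6)) = p + 2
(4) = s
(5) = gcd((z - 5)*(z + 5), z*(z - 7)*(z + 5)) = z + 5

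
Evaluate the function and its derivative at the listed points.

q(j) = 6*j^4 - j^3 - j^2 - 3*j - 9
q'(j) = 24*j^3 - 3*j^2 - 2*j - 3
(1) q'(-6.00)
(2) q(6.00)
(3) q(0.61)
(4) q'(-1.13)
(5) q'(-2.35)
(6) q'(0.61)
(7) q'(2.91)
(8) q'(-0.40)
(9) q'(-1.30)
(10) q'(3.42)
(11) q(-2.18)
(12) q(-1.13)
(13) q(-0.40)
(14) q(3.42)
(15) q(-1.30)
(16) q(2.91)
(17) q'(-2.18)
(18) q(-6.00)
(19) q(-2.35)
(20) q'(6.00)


(1) = -5283.00
(2) = 7497.00
(3) = -10.60
(4) = -39.20
(5) = -326.34
(6) = 0.11
(7) = 557.19
(8) = -4.22
(9) = -58.20
(10) = 915.11
(11) = 138.66
(12) = 4.34
(13) = -7.74
(14) = 749.88
(15) = 12.54
(16) = 379.41
(17) = -261.54
(18) = 7965.00
(19) = 188.49
(20) = 5061.00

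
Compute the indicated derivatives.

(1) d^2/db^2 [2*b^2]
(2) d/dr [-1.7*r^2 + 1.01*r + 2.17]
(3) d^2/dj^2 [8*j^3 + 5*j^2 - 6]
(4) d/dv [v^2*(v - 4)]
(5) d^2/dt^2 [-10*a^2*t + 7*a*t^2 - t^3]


(1) = 4
(2) = 1.01 - 3.4*r
(3) = 48*j + 10
(4) = v*(3*v - 8)
(5) = 14*a - 6*t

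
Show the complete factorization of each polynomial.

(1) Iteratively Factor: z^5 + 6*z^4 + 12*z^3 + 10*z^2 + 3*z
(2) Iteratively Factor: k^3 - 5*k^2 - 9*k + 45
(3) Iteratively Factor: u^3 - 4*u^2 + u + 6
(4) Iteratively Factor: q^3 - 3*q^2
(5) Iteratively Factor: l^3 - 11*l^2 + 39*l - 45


(1) = (z)*(z^4 + 6*z^3 + 12*z^2 + 10*z + 3) = z*(z + 1)*(z^3 + 5*z^2 + 7*z + 3) = z*(z + 1)*(z + 3)*(z^2 + 2*z + 1) = z*(z + 1)^2*(z + 3)*(z + 1)
(2) = (k - 5)*(k^2 - 9) = (k - 5)*(k + 3)*(k - 3)
(3) = (u + 1)*(u^2 - 5*u + 6) = (u - 3)*(u + 1)*(u - 2)
(4) = (q)*(q^2 - 3*q) = q^2*(q - 3)
(5) = (l - 3)*(l^2 - 8*l + 15) = (l - 5)*(l - 3)*(l - 3)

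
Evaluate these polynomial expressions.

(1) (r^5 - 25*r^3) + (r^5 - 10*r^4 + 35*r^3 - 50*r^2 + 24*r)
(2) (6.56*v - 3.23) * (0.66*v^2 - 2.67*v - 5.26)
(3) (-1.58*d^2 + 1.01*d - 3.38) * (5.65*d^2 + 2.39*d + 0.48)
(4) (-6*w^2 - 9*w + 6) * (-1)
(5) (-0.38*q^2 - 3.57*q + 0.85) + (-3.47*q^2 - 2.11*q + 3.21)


(1) = 2*r^5 - 10*r^4 + 10*r^3 - 50*r^2 + 24*r
(2) = 4.3296*v^3 - 19.647*v^2 - 25.8815*v + 16.9898
(3) = -8.927*d^4 + 1.9303*d^3 - 17.4415*d^2 - 7.5934*d - 1.6224
(4) = 6*w^2 + 9*w - 6
(5) = -3.85*q^2 - 5.68*q + 4.06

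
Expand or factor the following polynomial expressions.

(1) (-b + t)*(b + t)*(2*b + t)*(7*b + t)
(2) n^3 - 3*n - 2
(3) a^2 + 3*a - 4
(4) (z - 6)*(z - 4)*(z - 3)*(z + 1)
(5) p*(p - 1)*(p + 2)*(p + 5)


(1) = -14*b^4 - 9*b^3*t + 13*b^2*t^2 + 9*b*t^3 + t^4
(2) = (n - 2)*(n + 1)^2
(3) = (a - 1)*(a + 4)
(4) = z^4 - 12*z^3 + 41*z^2 - 18*z - 72
(5) = p^4 + 6*p^3 + 3*p^2 - 10*p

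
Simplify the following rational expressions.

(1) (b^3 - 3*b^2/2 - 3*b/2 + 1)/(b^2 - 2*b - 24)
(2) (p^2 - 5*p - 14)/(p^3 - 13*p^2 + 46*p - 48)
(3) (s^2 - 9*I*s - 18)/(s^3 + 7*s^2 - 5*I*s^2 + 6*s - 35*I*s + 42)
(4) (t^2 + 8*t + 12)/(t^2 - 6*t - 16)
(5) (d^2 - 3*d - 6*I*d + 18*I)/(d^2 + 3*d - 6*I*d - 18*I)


(1) = (2*b^3 - 3*b^2 - 3*b + 2)/(2*b^2 - 4*b - 48)
(2) = (p^2 - 5*p - 14)/(p^3 - 13*p^2 + 46*p - 48)
(3) = (s - 3*I)/(s^2 + s*(7 + I) + 7*I)
(4) = (t + 6)/(t - 8)
(5) = (d - 3)/(d + 3)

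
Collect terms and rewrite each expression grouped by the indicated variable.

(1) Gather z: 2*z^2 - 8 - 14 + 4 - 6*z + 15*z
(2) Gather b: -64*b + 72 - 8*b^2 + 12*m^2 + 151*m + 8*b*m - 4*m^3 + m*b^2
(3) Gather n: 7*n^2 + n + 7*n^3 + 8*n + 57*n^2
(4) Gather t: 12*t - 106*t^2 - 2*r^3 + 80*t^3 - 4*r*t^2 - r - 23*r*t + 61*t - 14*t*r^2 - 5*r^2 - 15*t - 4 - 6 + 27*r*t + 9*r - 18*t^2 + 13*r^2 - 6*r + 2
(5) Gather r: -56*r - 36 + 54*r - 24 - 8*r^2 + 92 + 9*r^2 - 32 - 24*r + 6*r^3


(1) = 2*z^2 + 9*z - 18
(2) = b^2*(m - 8) + b*(8*m - 64) - 4*m^3 + 12*m^2 + 151*m + 72
(3) = 7*n^3 + 64*n^2 + 9*n
(4) = -2*r^3 + 8*r^2 + 2*r + 80*t^3 + t^2*(-4*r - 124) + t*(-14*r^2 + 4*r + 58) - 8
(5) = 6*r^3 + r^2 - 26*r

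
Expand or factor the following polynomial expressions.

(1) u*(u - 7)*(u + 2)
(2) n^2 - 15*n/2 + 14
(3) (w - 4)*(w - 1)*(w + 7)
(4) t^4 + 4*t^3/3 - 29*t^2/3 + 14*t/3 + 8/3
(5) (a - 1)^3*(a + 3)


(1) = u^3 - 5*u^2 - 14*u
(2) = (n - 4)*(n - 7/2)
(3) = w^3 + 2*w^2 - 31*w + 28
(4) = (t - 2)*(t - 1)*(t + 1/3)*(t + 4)
(5) = a^4 - 6*a^2 + 8*a - 3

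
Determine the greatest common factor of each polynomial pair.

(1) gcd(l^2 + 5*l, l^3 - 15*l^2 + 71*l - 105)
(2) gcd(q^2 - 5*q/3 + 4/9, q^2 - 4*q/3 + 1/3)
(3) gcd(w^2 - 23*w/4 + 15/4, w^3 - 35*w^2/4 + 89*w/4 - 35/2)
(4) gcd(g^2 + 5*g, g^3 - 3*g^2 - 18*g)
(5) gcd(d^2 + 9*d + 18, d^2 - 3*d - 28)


(1) = 1
(2) = gcd((q - 4/3)*(q - 1/3), (q - 1)*(q - 1/3)) = q - 1/3
(3) = w - 5
(4) = gcd(g*(g + 5), g*(g - 6)*(g + 3)) = g
(5) = 1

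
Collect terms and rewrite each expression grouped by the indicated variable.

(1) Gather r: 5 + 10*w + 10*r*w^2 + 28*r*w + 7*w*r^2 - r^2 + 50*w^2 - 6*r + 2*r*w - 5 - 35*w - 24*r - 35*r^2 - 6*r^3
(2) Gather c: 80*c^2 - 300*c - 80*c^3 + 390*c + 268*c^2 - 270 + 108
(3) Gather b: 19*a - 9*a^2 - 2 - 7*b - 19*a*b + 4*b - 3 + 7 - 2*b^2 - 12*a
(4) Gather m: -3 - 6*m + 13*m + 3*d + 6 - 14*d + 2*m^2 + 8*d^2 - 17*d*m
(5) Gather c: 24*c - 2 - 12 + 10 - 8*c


(1) = -6*r^3 + r^2*(7*w - 36) + r*(10*w^2 + 30*w - 30) + 50*w^2 - 25*w
(2) = -80*c^3 + 348*c^2 + 90*c - 162
(3) = -9*a^2 + 7*a - 2*b^2 + b*(-19*a - 3) + 2
(4) = 8*d^2 - 11*d + 2*m^2 + m*(7 - 17*d) + 3
(5) = 16*c - 4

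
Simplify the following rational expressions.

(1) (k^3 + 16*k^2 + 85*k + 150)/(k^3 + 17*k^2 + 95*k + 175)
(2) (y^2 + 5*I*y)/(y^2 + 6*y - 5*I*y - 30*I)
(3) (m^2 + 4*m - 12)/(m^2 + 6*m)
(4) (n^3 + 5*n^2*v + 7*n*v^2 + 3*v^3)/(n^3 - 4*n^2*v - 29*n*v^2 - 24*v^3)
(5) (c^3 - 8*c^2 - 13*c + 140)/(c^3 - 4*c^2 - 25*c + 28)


(1) = (k + 6)/(k + 7)
(2) = (y^2 + 5*I*y)/(y^2 + y*(6 - 5*I) - 30*I)
(3) = (m - 2)/m
(4) = (-n - v)/(-n + 8*v)
(5) = (c - 5)/(c - 1)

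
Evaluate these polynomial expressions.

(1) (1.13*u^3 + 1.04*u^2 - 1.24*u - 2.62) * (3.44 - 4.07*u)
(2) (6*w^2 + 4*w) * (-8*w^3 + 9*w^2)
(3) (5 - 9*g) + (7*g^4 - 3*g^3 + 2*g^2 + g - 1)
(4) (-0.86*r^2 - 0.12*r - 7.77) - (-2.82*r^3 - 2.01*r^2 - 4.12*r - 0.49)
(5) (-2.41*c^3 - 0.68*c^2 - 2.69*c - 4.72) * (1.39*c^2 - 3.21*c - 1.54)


(1) = -4.5991*u^4 - 0.3456*u^3 + 8.6244*u^2 + 6.3978*u - 9.0128
(2) = -48*w^5 + 22*w^4 + 36*w^3
(3) = 7*g^4 - 3*g^3 + 2*g^2 - 8*g + 4
(4) = 2.82*r^3 + 1.15*r^2 + 4.0*r - 7.28
(5) = -3.3499*c^5 + 6.7909*c^4 + 2.1551*c^3 + 3.1213*c^2 + 19.2938*c + 7.2688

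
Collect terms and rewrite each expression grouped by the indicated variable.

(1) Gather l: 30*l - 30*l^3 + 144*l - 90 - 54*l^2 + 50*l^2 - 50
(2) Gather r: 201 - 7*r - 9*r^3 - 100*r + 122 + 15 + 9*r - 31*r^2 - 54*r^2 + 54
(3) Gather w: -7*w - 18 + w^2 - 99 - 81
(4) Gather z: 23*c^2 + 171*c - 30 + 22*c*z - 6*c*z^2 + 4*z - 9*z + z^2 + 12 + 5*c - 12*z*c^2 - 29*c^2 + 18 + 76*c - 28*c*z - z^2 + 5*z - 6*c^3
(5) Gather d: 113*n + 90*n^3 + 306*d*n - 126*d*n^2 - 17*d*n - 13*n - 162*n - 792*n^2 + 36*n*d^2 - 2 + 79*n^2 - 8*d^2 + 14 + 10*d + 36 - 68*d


(1) = -30*l^3 - 4*l^2 + 174*l - 140
(2) = -9*r^3 - 85*r^2 - 98*r + 392
(3) = w^2 - 7*w - 198
(4) = -6*c^3 - 6*c^2 - 6*c*z^2 + 252*c + z*(-12*c^2 - 6*c)
(5) = d^2*(36*n - 8) + d*(-126*n^2 + 289*n - 58) + 90*n^3 - 713*n^2 - 62*n + 48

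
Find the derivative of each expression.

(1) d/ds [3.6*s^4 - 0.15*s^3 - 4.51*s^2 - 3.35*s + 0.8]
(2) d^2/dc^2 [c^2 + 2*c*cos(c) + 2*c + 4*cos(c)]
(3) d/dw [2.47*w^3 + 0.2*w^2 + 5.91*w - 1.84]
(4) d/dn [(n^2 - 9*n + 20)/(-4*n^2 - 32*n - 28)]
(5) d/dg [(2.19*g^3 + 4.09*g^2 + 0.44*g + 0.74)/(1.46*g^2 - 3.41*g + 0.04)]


(1) = 14.4*s^3 - 0.45*s^2 - 9.02*s - 3.35
(2) = -2*c*cos(c) - 4*sqrt(2)*sin(c + pi/4) + 2
(3) = 7.41*w^2 + 0.4*w + 5.91
(4) = (-17*n^2 + 26*n + 223)/(4*(n^4 + 16*n^3 + 78*n^2 + 112*n + 49))
(5) = (3.1974*g^4 - 14.9358*g^3 - 14.3265*g^2 - 1.8336*g + 2.541)/(2.1316*g^4 - 9.9572*g^3 + 11.7449*g^2 - 0.2728*g + 0.0016)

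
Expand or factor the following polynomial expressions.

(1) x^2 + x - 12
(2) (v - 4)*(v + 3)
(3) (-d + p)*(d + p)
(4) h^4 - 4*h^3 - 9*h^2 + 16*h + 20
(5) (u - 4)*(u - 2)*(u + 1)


(1) = (x - 3)*(x + 4)
(2) = v^2 - v - 12
(3) = -d^2 + p^2
(4) = (h - 5)*(h - 2)*(h + 1)*(h + 2)
(5) = u^3 - 5*u^2 + 2*u + 8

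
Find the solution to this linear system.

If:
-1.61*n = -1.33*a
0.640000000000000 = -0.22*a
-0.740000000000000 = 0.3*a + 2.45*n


Then:
No Solution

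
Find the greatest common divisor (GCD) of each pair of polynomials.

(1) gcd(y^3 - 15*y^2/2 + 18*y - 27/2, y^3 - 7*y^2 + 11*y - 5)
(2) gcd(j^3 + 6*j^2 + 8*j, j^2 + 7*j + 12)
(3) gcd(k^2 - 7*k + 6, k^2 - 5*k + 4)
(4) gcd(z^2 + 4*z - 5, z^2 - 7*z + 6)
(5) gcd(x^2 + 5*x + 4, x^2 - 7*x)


(1) = 1
(2) = j + 4
(3) = gcd((k - 6)*(k - 1), (k - 4)*(k - 1)) = k - 1
(4) = z - 1
(5) = gcd((x + 1)*(x + 4), x*(x - 7)) = 1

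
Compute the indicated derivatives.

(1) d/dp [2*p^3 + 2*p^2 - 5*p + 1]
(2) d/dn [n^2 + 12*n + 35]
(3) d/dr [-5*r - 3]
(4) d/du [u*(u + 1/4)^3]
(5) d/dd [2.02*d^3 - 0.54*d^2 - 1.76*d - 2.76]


(1) = 6*p^2 + 4*p - 5
(2) = 2*n + 12
(3) = -5
(4) = (4*u + 1)^2*(16*u + 1)/64
(5) = 6.06*d^2 - 1.08*d - 1.76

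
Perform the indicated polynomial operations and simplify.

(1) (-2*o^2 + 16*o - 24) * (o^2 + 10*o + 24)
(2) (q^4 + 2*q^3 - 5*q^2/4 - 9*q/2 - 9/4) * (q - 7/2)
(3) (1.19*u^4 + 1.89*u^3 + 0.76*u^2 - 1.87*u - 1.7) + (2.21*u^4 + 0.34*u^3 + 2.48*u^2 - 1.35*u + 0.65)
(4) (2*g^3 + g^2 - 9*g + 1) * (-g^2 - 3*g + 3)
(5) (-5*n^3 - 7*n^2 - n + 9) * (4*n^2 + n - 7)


(1) = -2*o^4 - 4*o^3 + 88*o^2 + 144*o - 576
(2) = q^5 - 3*q^4/2 - 33*q^3/4 - q^2/8 + 27*q/2 + 63/8
(3) = 3.4*u^4 + 2.23*u^3 + 3.24*u^2 - 3.22*u - 1.05
(4) = -2*g^5 - 7*g^4 + 12*g^3 + 29*g^2 - 30*g + 3
(5) = -20*n^5 - 33*n^4 + 24*n^3 + 84*n^2 + 16*n - 63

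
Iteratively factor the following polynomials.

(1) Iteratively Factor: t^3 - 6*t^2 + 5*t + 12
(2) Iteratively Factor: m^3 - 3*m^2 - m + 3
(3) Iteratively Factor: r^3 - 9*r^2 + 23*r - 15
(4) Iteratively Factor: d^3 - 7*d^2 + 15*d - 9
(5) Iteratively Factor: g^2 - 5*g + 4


(1) = (t + 1)*(t^2 - 7*t + 12) = (t - 4)*(t + 1)*(t - 3)
(2) = (m - 1)*(m^2 - 2*m - 3) = (m - 3)*(m - 1)*(m + 1)
(3) = (r - 5)*(r^2 - 4*r + 3) = (r - 5)*(r - 3)*(r - 1)
(4) = (d - 1)*(d^2 - 6*d + 9) = (d - 3)*(d - 1)*(d - 3)
(5) = (g - 1)*(g - 4)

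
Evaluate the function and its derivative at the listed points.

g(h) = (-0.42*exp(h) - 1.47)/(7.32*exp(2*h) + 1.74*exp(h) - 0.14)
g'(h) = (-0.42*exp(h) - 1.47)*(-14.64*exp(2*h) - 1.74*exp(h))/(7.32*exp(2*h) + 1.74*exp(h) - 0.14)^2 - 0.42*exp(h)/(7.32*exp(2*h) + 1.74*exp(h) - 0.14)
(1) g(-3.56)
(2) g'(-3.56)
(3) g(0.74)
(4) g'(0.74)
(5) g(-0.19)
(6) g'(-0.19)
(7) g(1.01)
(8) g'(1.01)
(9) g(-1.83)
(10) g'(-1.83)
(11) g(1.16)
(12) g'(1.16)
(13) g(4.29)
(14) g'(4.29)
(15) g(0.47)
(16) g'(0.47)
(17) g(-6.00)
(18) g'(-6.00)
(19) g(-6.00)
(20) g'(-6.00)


(1) = 17.52
(2) = 12.84
(3) = -0.07
(4) = 0.10
(5) = -0.29
(6) = 0.47
(7) = -0.04
(8) = 0.07
(9) = -4.69
(10) = 9.20
(11) = -0.04
(12) = 0.05
(13) = -0.00
(14) = 0.00
(15) = -0.10
(16) = 0.16
(17) = 10.85
(18) = 0.36
(19) = 10.85
(20) = 0.36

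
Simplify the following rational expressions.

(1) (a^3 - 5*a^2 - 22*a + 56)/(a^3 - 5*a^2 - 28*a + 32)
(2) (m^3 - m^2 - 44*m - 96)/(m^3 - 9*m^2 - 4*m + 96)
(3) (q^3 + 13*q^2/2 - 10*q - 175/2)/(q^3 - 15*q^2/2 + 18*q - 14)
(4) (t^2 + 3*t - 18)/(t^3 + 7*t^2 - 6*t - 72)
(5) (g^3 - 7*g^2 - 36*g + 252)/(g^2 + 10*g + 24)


(1) = (a^2 - 9*a + 14)/(a^2 - 9*a + 8)
(2) = (m + 4)/(m - 4)
(3) = (q^2 + 10*q + 25)/(q^2 - 4*q + 4)
(4) = 1/(t + 4)
(5) = (g^2 - 13*g + 42)/(g + 4)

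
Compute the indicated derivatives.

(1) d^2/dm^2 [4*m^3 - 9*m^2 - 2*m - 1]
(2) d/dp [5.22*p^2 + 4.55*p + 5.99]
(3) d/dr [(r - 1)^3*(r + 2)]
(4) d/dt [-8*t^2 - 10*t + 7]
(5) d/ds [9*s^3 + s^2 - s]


(1) = 24*m - 18
(2) = 10.44*p + 4.55
(3) = (r - 1)^2*(4*r + 5)
(4) = -16*t - 10
(5) = 27*s^2 + 2*s - 1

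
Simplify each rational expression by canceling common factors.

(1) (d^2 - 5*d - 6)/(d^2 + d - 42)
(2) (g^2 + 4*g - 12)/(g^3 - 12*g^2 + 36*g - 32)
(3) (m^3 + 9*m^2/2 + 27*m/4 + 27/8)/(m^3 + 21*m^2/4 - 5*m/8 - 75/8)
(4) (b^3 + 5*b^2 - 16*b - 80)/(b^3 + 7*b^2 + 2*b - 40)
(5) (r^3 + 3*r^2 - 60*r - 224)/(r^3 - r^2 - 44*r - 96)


(1) = (d + 1)/(d + 7)
(2) = (g + 6)/(g^2 - 10*g + 16)
(3) = (4*m^2 + 12*m + 9)/(4*m^2 + 15*m - 25)
(4) = (b - 4)/(b - 2)
(5) = (r + 7)/(r + 3)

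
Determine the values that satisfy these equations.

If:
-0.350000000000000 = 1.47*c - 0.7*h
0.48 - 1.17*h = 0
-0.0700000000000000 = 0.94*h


Then:
No Solution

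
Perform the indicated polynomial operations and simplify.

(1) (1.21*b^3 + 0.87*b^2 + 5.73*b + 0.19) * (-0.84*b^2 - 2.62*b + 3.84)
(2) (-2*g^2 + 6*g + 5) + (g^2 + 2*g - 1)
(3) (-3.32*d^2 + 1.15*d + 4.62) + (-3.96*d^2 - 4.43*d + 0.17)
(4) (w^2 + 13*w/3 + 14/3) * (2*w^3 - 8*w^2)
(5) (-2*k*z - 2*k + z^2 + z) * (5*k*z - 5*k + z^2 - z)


(1) = -1.0164*b^5 - 3.901*b^4 - 2.4462*b^3 - 11.8314*b^2 + 21.5054*b + 0.7296
(2) = -g^2 + 8*g + 4
(3) = -7.28*d^2 - 3.28*d + 4.79
(4) = 2*w^5 + 2*w^4/3 - 76*w^3/3 - 112*w^2/3
(5) = -10*k^2*z^2 + 10*k^2 + 3*k*z^3 - 3*k*z + z^4 - z^2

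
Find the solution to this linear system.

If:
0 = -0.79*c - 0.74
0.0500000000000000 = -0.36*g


Then:
c = -0.94
g = -0.14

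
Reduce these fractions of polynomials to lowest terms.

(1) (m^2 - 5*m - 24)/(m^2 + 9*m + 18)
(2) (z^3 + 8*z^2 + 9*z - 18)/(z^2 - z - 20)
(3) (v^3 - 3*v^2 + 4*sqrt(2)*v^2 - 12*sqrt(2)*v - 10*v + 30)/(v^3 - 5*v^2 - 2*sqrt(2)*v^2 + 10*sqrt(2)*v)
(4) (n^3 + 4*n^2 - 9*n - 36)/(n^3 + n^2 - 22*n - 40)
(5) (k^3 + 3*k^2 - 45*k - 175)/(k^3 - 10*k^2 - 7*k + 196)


(1) = (m - 8)/(m + 6)
(2) = (z^3 + 8*z^2 + 9*z - 18)/(z^2 - z - 20)
(3) = (v^3 + v^2*(-3 + 4*sqrt(2)) + v*(-12*sqrt(2) - 10) + 30)/(v^3 + v^2*(-5 - 2*sqrt(2)) + 10*sqrt(2)*v)
(4) = (n^2 - 9)/(n^2 - 3*n - 10)
(5) = (k^2 + 10*k + 25)/(k^2 - 3*k - 28)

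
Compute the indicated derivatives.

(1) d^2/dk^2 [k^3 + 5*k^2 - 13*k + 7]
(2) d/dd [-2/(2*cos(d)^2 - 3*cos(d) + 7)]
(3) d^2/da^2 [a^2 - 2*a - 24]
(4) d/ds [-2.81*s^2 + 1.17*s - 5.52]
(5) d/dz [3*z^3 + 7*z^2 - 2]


(1) = 6*k + 10
(2) = 2*(3 - 4*cos(d))*sin(d)/(-3*cos(d) + cos(2*d) + 8)^2
(3) = 2
(4) = 1.17 - 5.62*s
(5) = z*(9*z + 14)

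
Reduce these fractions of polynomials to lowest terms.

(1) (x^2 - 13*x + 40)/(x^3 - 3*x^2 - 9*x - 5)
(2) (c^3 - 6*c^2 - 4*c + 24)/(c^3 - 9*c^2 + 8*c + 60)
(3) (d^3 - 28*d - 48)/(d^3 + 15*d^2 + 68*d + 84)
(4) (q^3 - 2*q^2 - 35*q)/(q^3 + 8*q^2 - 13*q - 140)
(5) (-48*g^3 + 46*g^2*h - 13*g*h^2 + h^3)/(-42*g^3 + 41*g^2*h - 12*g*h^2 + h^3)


(1) = (x - 8)/(x^2 + 2*x + 1)
(2) = (c - 2)/(c - 5)
(3) = (d^2 - 2*d - 24)/(d^2 + 13*d + 42)
(4) = (q^2 - 7*q)/(q^2 + 3*q - 28)
(5) = (8*g - h)/(7*g - h)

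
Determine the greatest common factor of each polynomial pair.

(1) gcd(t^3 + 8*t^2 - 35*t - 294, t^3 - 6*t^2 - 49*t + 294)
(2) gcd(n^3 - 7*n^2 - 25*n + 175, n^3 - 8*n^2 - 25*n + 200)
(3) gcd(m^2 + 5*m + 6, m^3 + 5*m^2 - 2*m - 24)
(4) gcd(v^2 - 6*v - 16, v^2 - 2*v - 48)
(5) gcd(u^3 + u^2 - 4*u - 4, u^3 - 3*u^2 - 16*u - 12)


(1) = t^2 + t - 42
(2) = gcd((n - 7)*(n - 5)*(n + 5), (n - 8)*(n - 5)*(n + 5)) = n^2 - 25
(3) = gcd((m + 2)*(m + 3), (m - 2)*(m + 3)*(m + 4)) = m + 3
(4) = gcd((v - 8)*(v + 2), (v - 8)*(v + 6)) = v - 8
(5) = gcd((u - 2)*(u + 1)*(u + 2), (u - 6)*(u + 1)*(u + 2)) = u^2 + 3*u + 2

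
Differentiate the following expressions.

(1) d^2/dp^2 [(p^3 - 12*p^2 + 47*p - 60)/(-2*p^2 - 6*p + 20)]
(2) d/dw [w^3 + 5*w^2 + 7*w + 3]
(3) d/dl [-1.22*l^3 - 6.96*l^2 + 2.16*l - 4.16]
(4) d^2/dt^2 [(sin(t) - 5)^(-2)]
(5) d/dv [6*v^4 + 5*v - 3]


(1) = 6*(-17*p^3 + 105*p^2 - 195*p + 155)/(p^6 + 9*p^5 - 3*p^4 - 153*p^3 + 30*p^2 + 900*p - 1000)
(2) = 3*w^2 + 10*w + 7
(3) = -3.66*l^2 - 13.92*l + 2.16
(4) = 2*(-5*sin(t) + cos(2*t) + 2)/(sin(t) - 5)^4
(5) = 24*v^3 + 5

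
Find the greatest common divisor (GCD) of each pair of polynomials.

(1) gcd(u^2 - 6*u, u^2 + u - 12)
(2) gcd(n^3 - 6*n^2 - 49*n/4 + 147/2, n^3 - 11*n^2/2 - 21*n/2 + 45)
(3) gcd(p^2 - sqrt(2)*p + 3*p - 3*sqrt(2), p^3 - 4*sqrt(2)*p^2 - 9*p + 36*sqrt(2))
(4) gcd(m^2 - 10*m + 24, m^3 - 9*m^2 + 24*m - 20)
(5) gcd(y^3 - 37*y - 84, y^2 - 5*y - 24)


(1) = 1
(2) = gcd((n - 6)*(n - 7/2)*(n + 7/2), (n - 6)*(n - 5/2)*(n + 3)) = n - 6
(3) = p + 3
(4) = gcd((m - 6)*(m - 4), (m - 5)*(m - 2)^2) = 1
(5) = y + 3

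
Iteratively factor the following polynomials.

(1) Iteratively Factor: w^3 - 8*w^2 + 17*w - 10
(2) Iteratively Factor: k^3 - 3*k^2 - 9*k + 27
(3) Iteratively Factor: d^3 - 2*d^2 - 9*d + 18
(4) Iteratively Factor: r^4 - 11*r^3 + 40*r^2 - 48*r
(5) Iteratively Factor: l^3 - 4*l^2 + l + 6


(1) = (w - 5)*(w^2 - 3*w + 2) = (w - 5)*(w - 2)*(w - 1)
(2) = (k + 3)*(k^2 - 6*k + 9) = (k - 3)*(k + 3)*(k - 3)
(3) = (d + 3)*(d^2 - 5*d + 6) = (d - 2)*(d + 3)*(d - 3)
(4) = (r - 3)*(r^3 - 8*r^2 + 16*r) = (r - 4)*(r - 3)*(r^2 - 4*r) = r*(r - 4)*(r - 3)*(r - 4)
(5) = (l - 2)*(l^2 - 2*l - 3) = (l - 2)*(l + 1)*(l - 3)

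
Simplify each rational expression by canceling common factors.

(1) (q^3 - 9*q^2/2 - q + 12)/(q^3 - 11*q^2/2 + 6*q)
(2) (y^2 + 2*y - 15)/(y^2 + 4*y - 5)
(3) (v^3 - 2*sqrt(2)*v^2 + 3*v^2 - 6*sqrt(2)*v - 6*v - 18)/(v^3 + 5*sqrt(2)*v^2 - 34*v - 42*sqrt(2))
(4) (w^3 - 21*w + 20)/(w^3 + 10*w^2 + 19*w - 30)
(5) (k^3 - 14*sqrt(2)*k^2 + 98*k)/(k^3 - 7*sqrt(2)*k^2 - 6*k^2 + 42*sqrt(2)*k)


(1) = (2*q^2 - q - 6)/(2*q^2 - 3*q)
(2) = (y - 3)/(y - 1)
(3) = (v + 3)/(v + 7*sqrt(2))
(4) = (w - 4)/(w + 6)
(5) = (k - 7*sqrt(2))/(k - 6)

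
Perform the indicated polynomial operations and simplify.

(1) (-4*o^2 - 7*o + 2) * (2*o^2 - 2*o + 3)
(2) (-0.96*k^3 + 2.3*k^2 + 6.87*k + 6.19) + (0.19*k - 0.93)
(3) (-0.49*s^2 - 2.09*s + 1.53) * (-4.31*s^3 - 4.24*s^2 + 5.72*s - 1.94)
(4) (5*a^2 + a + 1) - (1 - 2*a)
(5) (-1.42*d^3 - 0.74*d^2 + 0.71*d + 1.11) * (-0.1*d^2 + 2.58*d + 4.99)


(1) = -8*o^4 - 6*o^3 + 6*o^2 - 25*o + 6
(2) = -0.96*k^3 + 2.3*k^2 + 7.06*k + 5.26
(3) = 2.1119*s^5 + 11.0855*s^4 - 0.5355*s^3 - 17.4914*s^2 + 12.8062*s - 2.9682
(4) = 5*a^2 + 3*a
(5) = 0.142*d^5 - 3.5896*d^4 - 9.066*d^3 - 1.9718*d^2 + 6.4067*d + 5.5389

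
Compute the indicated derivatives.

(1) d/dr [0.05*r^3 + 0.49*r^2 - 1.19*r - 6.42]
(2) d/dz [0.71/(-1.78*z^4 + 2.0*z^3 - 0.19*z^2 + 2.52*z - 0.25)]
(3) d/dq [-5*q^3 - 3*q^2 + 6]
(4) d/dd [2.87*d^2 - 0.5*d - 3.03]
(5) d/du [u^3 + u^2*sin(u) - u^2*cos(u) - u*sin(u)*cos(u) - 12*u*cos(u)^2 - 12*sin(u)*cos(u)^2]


(1) = 0.15*r^2 + 0.98*r - 1.19
(2) = (5.0552*z^3 - 4.26*z^2 + 0.2698*z - 1.7892)/(1.78*z^4 - 2.0*z^3 + 0.19*z^2 - 2.52*z + 0.25)^2
(3) = 3*q*(-5*q - 2)
(4) = 5.74*d - 0.5
(5) = sqrt(2)*u^2*sin(u + pi/4) + 3*u^2 + 12*u*sin(2*u) - u*cos(2*u) - 2*sqrt(2)*u*cos(u + pi/4) - sin(2*u)/2 - 3*cos(u) - 6*cos(2*u) - 9*cos(3*u) - 6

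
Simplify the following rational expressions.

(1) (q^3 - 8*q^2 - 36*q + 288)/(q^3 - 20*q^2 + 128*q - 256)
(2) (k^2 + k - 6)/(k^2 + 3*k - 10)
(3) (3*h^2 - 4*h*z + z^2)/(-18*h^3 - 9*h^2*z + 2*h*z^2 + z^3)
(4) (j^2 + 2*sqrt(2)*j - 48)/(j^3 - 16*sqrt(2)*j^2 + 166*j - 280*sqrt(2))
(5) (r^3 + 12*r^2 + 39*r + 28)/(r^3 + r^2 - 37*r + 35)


(1) = (q^2 - 36)/(q^2 - 12*q + 32)
(2) = (k + 3)/(k + 5)
(3) = (-h + z)/(6*h^2 + 5*h*z + z^2)
(4) = (j + 6*sqrt(2))/(j^2 - 12*sqrt(2)*j + 70)
(5) = (r^2 + 5*r + 4)/(r^2 - 6*r + 5)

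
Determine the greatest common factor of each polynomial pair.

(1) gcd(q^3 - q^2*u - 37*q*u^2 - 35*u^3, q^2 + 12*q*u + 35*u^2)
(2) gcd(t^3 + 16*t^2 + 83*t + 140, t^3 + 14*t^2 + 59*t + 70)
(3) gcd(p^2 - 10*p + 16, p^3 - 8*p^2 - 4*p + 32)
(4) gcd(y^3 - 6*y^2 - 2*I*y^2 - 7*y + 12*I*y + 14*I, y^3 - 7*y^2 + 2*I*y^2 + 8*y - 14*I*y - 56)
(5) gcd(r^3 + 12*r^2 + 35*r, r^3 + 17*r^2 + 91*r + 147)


(1) = gcd((q - 7*u)*(q + u)*(q + 5*u), (q + 5*u)*(q + 7*u)) = q + 5*u
(2) = gcd((t + 4)*(t + 5)*(t + 7), (t + 2)*(t + 5)*(t + 7)) = t^2 + 12*t + 35
(3) = p^2 - 10*p + 16
(4) = gcd((y - 7)*(y + 1)*(y - 2*I), (y - 7)*(y - 2*I)*(y + 4*I)) = y^2 + y*(-7 - 2*I) + 14*I
(5) = r + 7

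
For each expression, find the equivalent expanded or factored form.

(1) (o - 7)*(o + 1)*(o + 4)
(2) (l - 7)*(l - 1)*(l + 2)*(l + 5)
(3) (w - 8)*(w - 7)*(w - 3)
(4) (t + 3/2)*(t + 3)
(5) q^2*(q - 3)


(1) = o^3 - 2*o^2 - 31*o - 28
(2) = l^4 - l^3 - 39*l^2 - 31*l + 70
(3) = w^3 - 18*w^2 + 101*w - 168
(4) = t^2 + 9*t/2 + 9/2
(5) = q^3 - 3*q^2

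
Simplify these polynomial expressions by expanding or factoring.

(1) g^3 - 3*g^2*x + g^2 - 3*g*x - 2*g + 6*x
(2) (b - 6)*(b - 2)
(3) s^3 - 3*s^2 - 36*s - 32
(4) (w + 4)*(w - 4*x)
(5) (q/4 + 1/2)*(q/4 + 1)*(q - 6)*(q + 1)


(1) = (g - 1)*(g + 2)*(g - 3*x)
(2) = b^2 - 8*b + 12
(3) = (s - 8)*(s + 1)*(s + 4)
(4) = w^2 - 4*w*x + 4*w - 16*x
(5) = q^4/16 + q^3/16 - 7*q^2/4 - 19*q/4 - 3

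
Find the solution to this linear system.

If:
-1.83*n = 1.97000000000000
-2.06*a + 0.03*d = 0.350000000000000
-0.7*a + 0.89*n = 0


Then:
a = -1.37
d = -82.32
n = -1.08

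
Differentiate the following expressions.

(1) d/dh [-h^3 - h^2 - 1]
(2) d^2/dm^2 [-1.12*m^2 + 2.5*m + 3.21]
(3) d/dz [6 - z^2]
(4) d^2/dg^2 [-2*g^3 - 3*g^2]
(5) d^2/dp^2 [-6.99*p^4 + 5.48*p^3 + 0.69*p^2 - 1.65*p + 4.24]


(1) = h*(-3*h - 2)
(2) = -2.24000000000000
(3) = -2*z
(4) = -12*g - 6
(5) = -83.88*p^2 + 32.88*p + 1.38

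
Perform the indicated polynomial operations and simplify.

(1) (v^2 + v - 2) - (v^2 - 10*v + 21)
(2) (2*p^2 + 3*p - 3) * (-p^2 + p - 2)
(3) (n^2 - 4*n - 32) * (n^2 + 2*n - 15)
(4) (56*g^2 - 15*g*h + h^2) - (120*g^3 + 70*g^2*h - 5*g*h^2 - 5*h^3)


(1) = 11*v - 23
(2) = -2*p^4 - p^3 + 2*p^2 - 9*p + 6
(3) = n^4 - 2*n^3 - 55*n^2 - 4*n + 480
(4) = -120*g^3 - 70*g^2*h + 56*g^2 + 5*g*h^2 - 15*g*h + 5*h^3 + h^2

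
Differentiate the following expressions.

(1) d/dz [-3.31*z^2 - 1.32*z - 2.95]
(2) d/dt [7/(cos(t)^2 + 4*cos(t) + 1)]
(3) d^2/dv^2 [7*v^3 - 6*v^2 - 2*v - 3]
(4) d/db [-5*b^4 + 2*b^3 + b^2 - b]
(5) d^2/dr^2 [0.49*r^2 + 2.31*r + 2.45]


(1) = -6.62*z - 1.32
(2) = 14*(cos(t) + 2)*sin(t)/(cos(t)^2 + 4*cos(t) + 1)^2
(3) = 42*v - 12
(4) = -20*b^3 + 6*b^2 + 2*b - 1
(5) = 0.980000000000000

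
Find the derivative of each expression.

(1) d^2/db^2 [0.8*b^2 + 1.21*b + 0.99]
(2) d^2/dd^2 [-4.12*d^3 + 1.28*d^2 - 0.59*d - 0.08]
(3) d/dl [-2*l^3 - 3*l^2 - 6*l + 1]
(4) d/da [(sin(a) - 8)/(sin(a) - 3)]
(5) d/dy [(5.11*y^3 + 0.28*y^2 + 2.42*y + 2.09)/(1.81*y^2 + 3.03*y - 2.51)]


(1) = 1.60000000000000
(2) = 2.56 - 24.72*d
(3) = -6*l^2 - 6*l - 6
(4) = 5*cos(a)/(sin(a) - 3)^2
(5) = (9.2491*y^4 + 30.9666*y^3 - 42.0101*y^2 - 8.9714*y - 12.4069)/(3.2761*y^4 + 10.9686*y^3 + 0.0947*y^2 - 15.2106*y + 6.3001)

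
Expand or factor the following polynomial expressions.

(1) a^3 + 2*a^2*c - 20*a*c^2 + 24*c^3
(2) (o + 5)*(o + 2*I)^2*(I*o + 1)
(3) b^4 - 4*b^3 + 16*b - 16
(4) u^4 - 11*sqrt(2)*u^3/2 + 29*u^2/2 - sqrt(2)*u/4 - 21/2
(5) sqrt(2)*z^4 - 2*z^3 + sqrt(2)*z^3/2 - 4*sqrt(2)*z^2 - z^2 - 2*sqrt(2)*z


(1) = (a - 2*c)^2*(a + 6*c)
(2) = I*o^4 - 3*o^3 + 5*I*o^3 - 15*o^2 - 4*o - 20
(3) = (b - 2)^3*(b + 2)
(4) = (u - 7*sqrt(2)/2)*(u - 3*sqrt(2)/2)*(u - sqrt(2))*(u + sqrt(2)/2)
(5) = z*(z - 2*sqrt(2))*(z + sqrt(2))*(sqrt(2)*z + sqrt(2)/2)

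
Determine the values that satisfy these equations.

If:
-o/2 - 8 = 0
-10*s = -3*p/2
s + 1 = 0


Then:
o = -16
p = -20/3
s = -1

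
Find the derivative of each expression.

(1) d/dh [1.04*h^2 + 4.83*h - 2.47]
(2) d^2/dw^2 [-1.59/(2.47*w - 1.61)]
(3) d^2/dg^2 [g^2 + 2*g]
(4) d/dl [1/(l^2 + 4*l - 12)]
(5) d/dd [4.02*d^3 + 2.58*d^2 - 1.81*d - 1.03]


(1) = 2.08*h + 4.83
(2) = -19.400862/(2.47*w - 1.61)^3
(3) = 2
(4) = 2*(-l - 2)/(l^2 + 4*l - 12)^2
(5) = 12.06*d^2 + 5.16*d - 1.81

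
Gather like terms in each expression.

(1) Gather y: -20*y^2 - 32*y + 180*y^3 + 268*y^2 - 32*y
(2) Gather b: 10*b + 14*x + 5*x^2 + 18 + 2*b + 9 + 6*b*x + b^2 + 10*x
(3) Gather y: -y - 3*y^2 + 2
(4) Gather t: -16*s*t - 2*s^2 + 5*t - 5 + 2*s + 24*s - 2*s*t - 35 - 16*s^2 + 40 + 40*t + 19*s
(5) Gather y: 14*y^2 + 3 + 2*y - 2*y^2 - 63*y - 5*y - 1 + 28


(1) = 180*y^3 + 248*y^2 - 64*y
(2) = b^2 + b*(6*x + 12) + 5*x^2 + 24*x + 27
(3) = -3*y^2 - y + 2
(4) = -18*s^2 + 45*s + t*(45 - 18*s)
(5) = 12*y^2 - 66*y + 30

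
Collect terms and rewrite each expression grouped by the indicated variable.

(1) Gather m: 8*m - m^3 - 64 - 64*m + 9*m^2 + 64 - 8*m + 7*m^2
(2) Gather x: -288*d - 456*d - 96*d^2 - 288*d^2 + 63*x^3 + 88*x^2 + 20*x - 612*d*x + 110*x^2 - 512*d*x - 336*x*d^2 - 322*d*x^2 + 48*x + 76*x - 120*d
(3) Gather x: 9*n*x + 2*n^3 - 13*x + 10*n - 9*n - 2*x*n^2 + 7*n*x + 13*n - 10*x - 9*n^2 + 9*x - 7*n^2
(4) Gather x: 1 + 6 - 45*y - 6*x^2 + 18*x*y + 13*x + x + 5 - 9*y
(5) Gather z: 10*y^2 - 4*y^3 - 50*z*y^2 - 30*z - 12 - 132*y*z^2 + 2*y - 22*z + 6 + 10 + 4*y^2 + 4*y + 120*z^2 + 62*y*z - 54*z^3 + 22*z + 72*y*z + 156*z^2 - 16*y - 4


(1) = -m^3 + 16*m^2 - 64*m
(2) = -384*d^2 - 864*d + 63*x^3 + x^2*(198 - 322*d) + x*(-336*d^2 - 1124*d + 144)
(3) = 2*n^3 - 16*n^2 + 14*n + x*(-2*n^2 + 16*n - 14)
(4) = -6*x^2 + x*(18*y + 14) - 54*y + 12
(5) = -4*y^3 + 14*y^2 - 10*y - 54*z^3 + z^2*(276 - 132*y) + z*(-50*y^2 + 134*y - 30)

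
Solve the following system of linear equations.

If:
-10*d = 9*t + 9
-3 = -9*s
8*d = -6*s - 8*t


Then:
d = -27/4
s = 1/3
t = 13/2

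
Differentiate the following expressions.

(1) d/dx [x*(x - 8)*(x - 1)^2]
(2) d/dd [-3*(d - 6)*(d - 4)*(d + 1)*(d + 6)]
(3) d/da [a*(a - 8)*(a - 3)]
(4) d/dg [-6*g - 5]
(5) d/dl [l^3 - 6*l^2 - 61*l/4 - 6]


(1) = 4*x^3 - 30*x^2 + 34*x - 8
(2) = -12*d^3 + 27*d^2 + 240*d - 324
(3) = 3*a^2 - 22*a + 24
(4) = -6
(5) = 3*l^2 - 12*l - 61/4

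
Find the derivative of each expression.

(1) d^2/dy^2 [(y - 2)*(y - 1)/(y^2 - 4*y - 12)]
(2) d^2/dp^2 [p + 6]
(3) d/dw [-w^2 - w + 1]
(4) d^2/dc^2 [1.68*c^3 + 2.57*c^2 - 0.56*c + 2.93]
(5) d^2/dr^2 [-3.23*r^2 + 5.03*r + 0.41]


(1) = 2*(y^3 + 42*y^2 - 132*y + 344)/(y^6 - 12*y^5 + 12*y^4 + 224*y^3 - 144*y^2 - 1728*y - 1728)
(2) = 0
(3) = -2*w - 1
(4) = 10.08*c + 5.14
(5) = -6.46000000000000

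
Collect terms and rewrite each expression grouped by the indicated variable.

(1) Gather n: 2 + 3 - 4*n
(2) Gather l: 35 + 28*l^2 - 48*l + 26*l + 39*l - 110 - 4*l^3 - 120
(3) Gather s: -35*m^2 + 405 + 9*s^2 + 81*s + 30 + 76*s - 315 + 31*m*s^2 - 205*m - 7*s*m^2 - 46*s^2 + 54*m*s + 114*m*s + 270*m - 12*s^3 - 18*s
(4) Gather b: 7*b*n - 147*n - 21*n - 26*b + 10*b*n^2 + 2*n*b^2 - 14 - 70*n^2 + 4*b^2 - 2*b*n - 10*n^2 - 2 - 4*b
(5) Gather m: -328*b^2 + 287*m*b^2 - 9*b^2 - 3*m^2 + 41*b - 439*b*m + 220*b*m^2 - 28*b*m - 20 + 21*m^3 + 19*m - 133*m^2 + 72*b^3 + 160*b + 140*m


(1) = 5 - 4*n
(2) = -4*l^3 + 28*l^2 + 17*l - 195
(3) = -35*m^2 + 65*m - 12*s^3 + s^2*(31*m - 37) + s*(-7*m^2 + 168*m + 139) + 120
(4) = b^2*(2*n + 4) + b*(10*n^2 + 5*n - 30) - 80*n^2 - 168*n - 16
(5) = 72*b^3 - 337*b^2 + 201*b + 21*m^3 + m^2*(220*b - 136) + m*(287*b^2 - 467*b + 159) - 20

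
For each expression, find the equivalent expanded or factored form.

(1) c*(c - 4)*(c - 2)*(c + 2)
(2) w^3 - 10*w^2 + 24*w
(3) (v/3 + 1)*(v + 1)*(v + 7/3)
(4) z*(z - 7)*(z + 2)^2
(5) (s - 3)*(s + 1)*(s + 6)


(1) = c^4 - 4*c^3 - 4*c^2 + 16*c
(2) = w*(w - 6)*(w - 4)
(3) = v^3/3 + 19*v^2/9 + 37*v/9 + 7/3
(4) = z^4 - 3*z^3 - 24*z^2 - 28*z
(5) = s^3 + 4*s^2 - 15*s - 18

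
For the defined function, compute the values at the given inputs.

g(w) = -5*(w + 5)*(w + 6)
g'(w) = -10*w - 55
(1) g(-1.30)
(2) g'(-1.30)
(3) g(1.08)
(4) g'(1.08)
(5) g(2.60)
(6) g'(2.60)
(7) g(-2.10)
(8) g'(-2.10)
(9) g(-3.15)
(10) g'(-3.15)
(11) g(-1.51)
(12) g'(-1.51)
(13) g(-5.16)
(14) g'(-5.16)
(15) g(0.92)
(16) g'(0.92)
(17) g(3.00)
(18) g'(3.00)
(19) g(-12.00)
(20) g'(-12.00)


(1) = -86.95
(2) = -42.00
(3) = -215.23
(4) = -65.80
(5) = -326.80
(6) = -81.00
(7) = -56.55
(8) = -34.00
(9) = -26.36
(10) = -23.50
(11) = -78.35
(12) = -39.90
(13) = 0.67
(14) = -3.40
(15) = -204.83
(16) = -64.20
(17) = -360.00
(18) = -85.00
(19) = -210.00
(20) = 65.00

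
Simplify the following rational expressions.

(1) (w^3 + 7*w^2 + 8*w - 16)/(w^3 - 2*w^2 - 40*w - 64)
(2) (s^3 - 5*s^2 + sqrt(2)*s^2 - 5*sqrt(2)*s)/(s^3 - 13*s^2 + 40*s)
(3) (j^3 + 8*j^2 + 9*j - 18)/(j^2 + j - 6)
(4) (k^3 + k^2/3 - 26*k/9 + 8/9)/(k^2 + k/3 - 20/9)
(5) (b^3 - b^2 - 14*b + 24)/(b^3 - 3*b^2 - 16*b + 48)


(1) = (w^2 + 3*w - 4)/(w^2 - 6*w - 16)
(2) = (s + sqrt(2))/(s - 8)
(3) = (j^2 + 5*j - 6)/(j - 2)
(4) = (3*k^2 + 5*k - 2)/(3*k + 5)
(5) = (b - 2)/(b - 4)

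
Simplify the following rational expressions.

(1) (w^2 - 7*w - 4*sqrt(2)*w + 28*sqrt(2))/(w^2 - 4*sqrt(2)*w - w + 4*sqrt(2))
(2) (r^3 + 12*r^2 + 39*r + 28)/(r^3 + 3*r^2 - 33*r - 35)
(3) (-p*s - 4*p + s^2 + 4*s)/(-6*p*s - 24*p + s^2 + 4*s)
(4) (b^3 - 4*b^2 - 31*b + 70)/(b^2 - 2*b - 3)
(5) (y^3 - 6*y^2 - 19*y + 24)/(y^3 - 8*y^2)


(1) = (w - 7)/(w - 1)
(2) = (r + 4)/(r - 5)
(3) = (p - s)/(6*p - s)
(4) = (b^3 - 4*b^2 - 31*b + 70)/(b^2 - 2*b - 3)
(5) = (y^2 + 2*y - 3)/y^2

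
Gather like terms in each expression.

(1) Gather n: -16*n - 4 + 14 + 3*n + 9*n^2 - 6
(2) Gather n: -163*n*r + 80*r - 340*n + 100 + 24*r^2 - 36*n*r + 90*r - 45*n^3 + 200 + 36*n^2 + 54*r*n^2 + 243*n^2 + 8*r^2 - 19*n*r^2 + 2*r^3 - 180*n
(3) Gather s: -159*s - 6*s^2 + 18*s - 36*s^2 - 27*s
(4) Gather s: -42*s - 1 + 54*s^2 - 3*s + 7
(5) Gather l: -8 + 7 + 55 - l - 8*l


(1) = 9*n^2 - 13*n + 4
(2) = -45*n^3 + n^2*(54*r + 279) + n*(-19*r^2 - 199*r - 520) + 2*r^3 + 32*r^2 + 170*r + 300
(3) = -42*s^2 - 168*s
(4) = 54*s^2 - 45*s + 6
(5) = 54 - 9*l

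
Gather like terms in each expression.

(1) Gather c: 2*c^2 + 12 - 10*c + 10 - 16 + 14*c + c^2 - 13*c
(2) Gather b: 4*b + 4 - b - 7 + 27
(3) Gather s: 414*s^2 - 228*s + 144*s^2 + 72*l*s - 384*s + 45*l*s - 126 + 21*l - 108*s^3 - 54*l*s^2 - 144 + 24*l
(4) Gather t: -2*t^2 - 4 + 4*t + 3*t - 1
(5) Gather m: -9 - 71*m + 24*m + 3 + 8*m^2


(1) = 3*c^2 - 9*c + 6
(2) = 3*b + 24
(3) = 45*l - 108*s^3 + s^2*(558 - 54*l) + s*(117*l - 612) - 270
(4) = -2*t^2 + 7*t - 5
(5) = 8*m^2 - 47*m - 6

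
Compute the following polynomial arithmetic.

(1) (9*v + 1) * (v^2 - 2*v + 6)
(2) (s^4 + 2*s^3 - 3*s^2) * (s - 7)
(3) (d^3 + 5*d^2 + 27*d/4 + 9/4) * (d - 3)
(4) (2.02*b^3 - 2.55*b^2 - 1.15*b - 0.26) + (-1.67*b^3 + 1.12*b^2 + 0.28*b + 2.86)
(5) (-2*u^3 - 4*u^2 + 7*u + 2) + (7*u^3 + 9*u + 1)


(1) = 9*v^3 - 17*v^2 + 52*v + 6
(2) = s^5 - 5*s^4 - 17*s^3 + 21*s^2
(3) = d^4 + 2*d^3 - 33*d^2/4 - 18*d - 27/4
(4) = 0.35*b^3 - 1.43*b^2 - 0.87*b + 2.6
(5) = 5*u^3 - 4*u^2 + 16*u + 3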